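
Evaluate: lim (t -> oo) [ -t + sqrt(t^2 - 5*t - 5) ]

-5/2

This has the form ∞ − ∞. Multiply and divide by the conjugate √(t^2 - 5*t - 5) + t.
That gives (-5t - 5) / (√(t^2 - 5*t - 5) + t).
Divide numerator and denominator by t: the limit is -5/(2·1) = -5/2.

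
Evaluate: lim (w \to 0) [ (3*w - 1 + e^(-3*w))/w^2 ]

Direct substitution gives 0/0.
Apply L'Hôpital: lim (3 - 3*e^(-3*w))/(2*w), still 0/0.
After 2 applications of L'Hôpital's rule the quotient is (9*e^(-3*w))/(2); substituting w = 0 gives 9/2.

9/2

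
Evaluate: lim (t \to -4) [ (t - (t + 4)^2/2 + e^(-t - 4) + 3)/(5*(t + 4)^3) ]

-1/30

Direct substitution gives 0/0.
Apply L'Hôpital: lim (-t - e^(-t - 4) - 3)/(15*(t + 4)^2), still 0/0.
Apply L'Hôpital: lim (e^(-t - 4) - 1)/(30*t + 120), still 0/0.
After 3 applications of L'Hôpital's rule the quotient is (-e^(-t - 4))/(30); substituting t = -4 gives -1/30.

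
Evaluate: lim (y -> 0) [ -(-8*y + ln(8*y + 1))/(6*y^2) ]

16/3

Direct substitution gives 0/0.
Apply L'Hôpital: lim (-8 + 8/(8*y + 1))/(-12*y), still 0/0.
After 2 applications of L'Hôpital's rule the quotient is (-64/(8*y + 1)^2)/(-12); substituting y = 0 gives 16/3.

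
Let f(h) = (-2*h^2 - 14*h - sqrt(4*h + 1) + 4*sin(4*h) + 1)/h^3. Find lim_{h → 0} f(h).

Substitution gives 0/0; apply L'Hôpital's rule 3 times.
After differentiating numerator and denominator 3 times the quotient is (-256*cos(4*h) - 24/(4*h + 1)^(5/2))/(6); at h = 0 this is -140/3.

-140/3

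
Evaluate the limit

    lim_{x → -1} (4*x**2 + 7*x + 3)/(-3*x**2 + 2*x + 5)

At x = -1 both the top and bottom vanish — a removable singularity. Factoring out (x + 1) from each leaves (4*x + 3)/(5 - 3*x), which at x = -1 equals -1/8.

-1/8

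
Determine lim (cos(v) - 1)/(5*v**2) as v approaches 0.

Direct substitution gives 0/0.
Apply L'Hôpital: lim (-sin(v))/(10*v), still 0/0.
After 2 applications of L'Hôpital's rule the quotient is (-cos(v))/(10); substituting v = 0 gives -1/10.

-1/10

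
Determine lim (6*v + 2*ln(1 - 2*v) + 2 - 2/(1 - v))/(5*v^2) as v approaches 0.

Substitution gives 0/0 (the numerator vanishes to order 2).
Expand each term to order v^2: the coefficient of v^2 in -2·1/(1 - v) is -2 and in 2·ln(1 - 2v) is -4.
Lower-order terms cancel with the polynomial part, so the numerator is (-6)·v^2 + o(v^2), and the limit is (-6)/(5) = -6/5.

-6/5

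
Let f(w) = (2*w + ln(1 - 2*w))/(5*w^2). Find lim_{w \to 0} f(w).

Direct substitution gives 0/0.
Apply L'Hôpital: lim (2 - 2/(1 - 2*w))/(10*w), still 0/0.
After 2 applications of L'Hôpital's rule the quotient is (-4/(1 - 2*w)^2)/(10); substituting w = 0 gives -2/5.

-2/5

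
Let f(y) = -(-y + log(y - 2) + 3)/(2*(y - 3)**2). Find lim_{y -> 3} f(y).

Direct substitution gives 0/0.
Apply L'Hôpital: lim (-1 + 1/(y - 2))/(12 - 4*y), still 0/0.
After 2 applications of L'Hôpital's rule the quotient is (-1/(y - 2)^2)/(-4); substituting y = 3 gives 1/4.

1/4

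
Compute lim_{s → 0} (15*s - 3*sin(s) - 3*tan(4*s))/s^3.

Substitution gives 0/0 (the numerator vanishes to order 3).
Expand each term to order s^3: the coefficient of s^3 in -3·sin(s) is 1/2 and in -3·tan(4s) is -64.
Lower-order terms cancel with the polynomial part, so the numerator is (-127/2)·s^3 + o(s^3), and the limit is (-127/2)/(1) = -127/2.

-127/2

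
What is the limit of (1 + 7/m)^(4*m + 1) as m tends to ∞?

e^(28)

Let L be the limit and take ln: ln L = lim (4m + 1)·ln(1 + 7/m) = lim (4m + 1)·(7/m + O(1/m²)) = 28.
Hence L = e^(28).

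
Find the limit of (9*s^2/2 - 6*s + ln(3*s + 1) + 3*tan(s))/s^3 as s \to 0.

Substitution gives 0/0 (the numerator vanishes to order 3).
Expand each term to order s^3: the coefficient of s^3 in ln(1 + 3s) is 9 and in 3·tan(s) is 1.
Lower-order terms cancel with the polynomial part, so the numerator is (10)·s^3 + o(s^3), and the limit is (10)/(1) = 10.

10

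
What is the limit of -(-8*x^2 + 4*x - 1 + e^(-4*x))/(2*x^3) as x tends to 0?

Direct substitution gives 0/0.
Apply L'Hôpital: lim (-16*x + 4 - 4*e^(-4*x))/(-6*x^2), still 0/0.
Apply L'Hôpital: lim (-16 + 16*e^(-4*x))/(-12*x), still 0/0.
After 3 applications of L'Hôpital's rule the quotient is (-64*e^(-4*x))/(-12); substituting x = 0 gives 16/3.

16/3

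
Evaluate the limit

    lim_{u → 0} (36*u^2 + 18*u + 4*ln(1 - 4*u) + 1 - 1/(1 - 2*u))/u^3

-280/3

Substitution gives 0/0; apply L'Hôpital's rule 3 times.
After differentiating numerator and denominator 3 times the quotient is (512/(4*u - 1)^3 - 48/(2*u - 1)^4)/(6); at u = 0 this is -280/3.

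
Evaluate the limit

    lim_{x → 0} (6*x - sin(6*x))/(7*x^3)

Direct substitution gives 0/0.
Apply L'Hôpital: lim (6 - 6*cos(6*x))/(21*x^2), still 0/0.
Apply L'Hôpital: lim (36*sin(6*x))/(42*x), still 0/0.
After 3 applications of L'Hôpital's rule the quotient is (216*cos(6*x))/(42); substituting x = 0 gives 36/7.

36/7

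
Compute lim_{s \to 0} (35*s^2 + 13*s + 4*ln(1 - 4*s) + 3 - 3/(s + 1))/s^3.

-247/3

Substitution gives 0/0 (the numerator vanishes to order 3).
Expand each term to order s^3: the coefficient of s^3 in -3·1/(1 + s) is 3 and in 4·ln(1 - 4s) is -256/3.
Lower-order terms cancel with the polynomial part, so the numerator is (-247/3)·s^3 + o(s^3), and the limit is (-247/3)/(1) = -247/3.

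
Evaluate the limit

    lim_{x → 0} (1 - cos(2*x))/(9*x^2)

2/9

Substitution gives 0/0.
Use (1 − cos u)/u² → 1/2 with u = 2x: the limit is 2²/(2·9) = 2/9.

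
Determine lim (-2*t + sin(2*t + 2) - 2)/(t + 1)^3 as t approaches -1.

Direct substitution gives 0/0.
Apply L'Hôpital: lim (2*cos(2*t + 2) - 2)/(3*(t + 1)^2), still 0/0.
Apply L'Hôpital: lim (-4*sin(2*t + 2))/(6*t + 6), still 0/0.
After 3 applications of L'Hôpital's rule the quotient is (-8*cos(2*t + 2))/(6); substituting t = -1 gives -4/3.

-4/3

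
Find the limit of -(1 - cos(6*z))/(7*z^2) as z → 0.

-18/7

Substitution gives 0/0.
Use (1 − cos u)/u² → 1/2 with u = 6z: the limit is 6²/(2·(-7)) = -18/7.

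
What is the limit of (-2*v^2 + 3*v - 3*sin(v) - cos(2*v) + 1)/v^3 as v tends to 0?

Substitution gives 0/0; apply L'Hôpital's rule 3 times.
After differentiating numerator and denominator 3 times the quotient is ((3 - 16*sin(v))*cos(v))/(6); at v = 0 this is 1/2.

1/2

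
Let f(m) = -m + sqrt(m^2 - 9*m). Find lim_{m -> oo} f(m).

-9/2

An ∞ − ∞ form. Rationalising with the conjugate, the difference becomes (-9m) / (√(m^2 - 9*m) + m).
For large m the denominator behaves like 2·m, so the quotient tends to -9/2 = -9/2.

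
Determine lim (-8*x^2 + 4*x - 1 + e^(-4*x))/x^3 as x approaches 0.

-32/3

Direct substitution gives 0/0.
Apply L'Hôpital: lim (-16*x + 4 - 4*e^(-4*x))/(3*x^2), still 0/0.
Apply L'Hôpital: lim (-16 + 16*e^(-4*x))/(6*x), still 0/0.
After 3 applications of L'Hôpital's rule the quotient is (-64*e^(-4*x))/(6); substituting x = 0 gives -32/3.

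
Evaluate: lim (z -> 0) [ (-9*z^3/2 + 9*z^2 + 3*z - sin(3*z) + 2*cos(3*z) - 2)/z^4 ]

27/4

Substitution gives 0/0 (the numerator vanishes to order 4).
Expand each term to order z^4: the coefficient of z^4 in 2·cos(3z) is 27/4 and in −sin(3z) is 0.
Lower-order terms cancel with the polynomial part, so the numerator is (27/4)·z^4 + o(z^4), and the limit is (27/4)/(1) = 27/4.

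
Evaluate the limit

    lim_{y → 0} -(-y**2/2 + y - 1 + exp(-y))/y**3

1/6

Direct substitution gives 0/0.
Apply L'Hôpital: lim (-y + 1 - e^(-y))/(-3*y^2), still 0/0.
Apply L'Hôpital: lim (-1 + e^(-y))/(-6*y), still 0/0.
After 3 applications of L'Hôpital's rule the quotient is (-e^(-y))/(-6); substituting y = 0 gives 1/6.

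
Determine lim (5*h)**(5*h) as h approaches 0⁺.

1

Base → 0⁺ and exponent → 0⁺: a 0^0 form.
Take logs: 5h·ln(5h). This is 0·(−∞); rewriting as ln(5h)/(1/(5h)) and applying L'Hôpital gives 0.
Hence the limit is e^0 = 1.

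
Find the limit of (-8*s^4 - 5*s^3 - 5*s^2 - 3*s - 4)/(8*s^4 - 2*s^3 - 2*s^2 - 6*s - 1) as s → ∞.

Numerator and denominator both have degree 4.
Dividing every term by s^4, all lower-order terms vanish and the limit is the ratio of leading coefficients, -8/(8) = -1.

-1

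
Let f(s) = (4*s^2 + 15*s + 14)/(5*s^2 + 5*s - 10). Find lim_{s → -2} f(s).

Since s = -2 makes numerator and denominator zero, (s + 2) divides both.
Cancelling it gives (4*s + 7)/(5*s - 5); now plug in s = -2 to get 1/15.

1/15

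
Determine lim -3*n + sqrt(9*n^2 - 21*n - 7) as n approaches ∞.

-7/2

An ∞ − ∞ form. Rationalising with the conjugate, the difference becomes (-21n - 7) / (√(9*n^2 - 21*n - 7) + 3n).
For large n the denominator behaves like 2·3n, so the quotient tends to -21/6 = -7/2.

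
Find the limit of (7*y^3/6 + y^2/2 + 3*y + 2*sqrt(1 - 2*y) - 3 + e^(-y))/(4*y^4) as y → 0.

Substitution gives 0/0 (the numerator vanishes to order 4).
Expand each term to order y^4: the coefficient of y^4 in e^(-y) is 1/24 and in 2·√(1 - 2y) is -5/4.
Lower-order terms cancel with the polynomial part, so the numerator is (-29/24)·y^4 + o(y^4), and the limit is (-29/24)/(4) = -29/96.

-29/96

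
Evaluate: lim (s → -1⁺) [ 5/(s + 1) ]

∞

As s → -1⁺, (s + 1) → 0⁺, so (s + 1)^1 → 0⁺ and 5/(s + 1)^1 → ∞.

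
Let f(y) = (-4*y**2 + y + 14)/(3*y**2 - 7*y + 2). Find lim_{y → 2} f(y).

-3

Direct substitution gives 0/0, so factor. Both numerator and denominator have (y - 2) as a factor.
After cancelling, the expression reduces to (-4*y - 7)/(3*y - 1).
Substituting y = 2 gives -3.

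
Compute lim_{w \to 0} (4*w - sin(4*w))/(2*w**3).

Direct substitution gives 0/0.
Apply L'Hôpital: lim (4 - 4*cos(4*w))/(6*w^2), still 0/0.
Apply L'Hôpital: lim (16*sin(4*w))/(12*w), still 0/0.
After 3 applications of L'Hôpital's rule the quotient is (64*cos(4*w))/(12); substituting w = 0 gives 16/3.

16/3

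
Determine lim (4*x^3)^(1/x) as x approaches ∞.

Base → ∞ and exponent → 0: an ∞^0 form.
Take logs: (1/x)·ln(4·x^3) = (ln 4 + 3·ln x)/x → 0.
So the limit is e^0 = 1.

1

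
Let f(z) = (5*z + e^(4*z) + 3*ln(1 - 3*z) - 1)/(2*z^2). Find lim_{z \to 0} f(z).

Substitution gives 0/0 (the numerator vanishes to order 2).
Expand each term to order z^2: the coefficient of z^2 in 3·ln(1 - 3z) is -27/2 and in e^(4z) is 8.
Lower-order terms cancel with the polynomial part, so the numerator is (-11/2)·z^2 + o(z^2), and the limit is (-11/2)/(2) = -11/4.

-11/4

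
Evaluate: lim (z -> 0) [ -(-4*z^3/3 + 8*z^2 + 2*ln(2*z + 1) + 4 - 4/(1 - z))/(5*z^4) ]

Substitution gives 0/0 (the numerator vanishes to order 4).
Expand each term to order z^4: the coefficient of z^4 in 2·ln(1 + 2z) is -8 and in -4·1/(1 - z) is -4.
Lower-order terms cancel with the polynomial part, so the numerator is (-12)·z^4 + o(z^4), and the limit is (-12)/(-5) = 12/5.

12/5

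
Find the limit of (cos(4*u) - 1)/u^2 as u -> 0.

-8

Direct substitution gives 0/0.
Apply L'Hôpital: lim (-4*sin(4*u))/(2*u), still 0/0.
After 2 applications of L'Hôpital's rule the quotient is (-16*cos(4*u))/(2); substituting u = 0 gives -8.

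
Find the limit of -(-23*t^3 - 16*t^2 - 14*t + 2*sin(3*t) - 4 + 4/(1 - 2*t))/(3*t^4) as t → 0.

Substitution gives 0/0; apply L'Hôpital's rule 4 times.
After differentiating numerator and denominator 4 times the quotient is (162*sin(3*t) - 1536/(2*t - 1)^5)/(-72); at t = 0 this is -64/3.

-64/3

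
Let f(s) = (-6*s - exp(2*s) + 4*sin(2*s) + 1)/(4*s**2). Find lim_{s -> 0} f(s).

Substitution gives 0/0; apply L'Hôpital's rule 2 times.
After differentiating numerator and denominator 2 times the quotient is (-4*e^(2*s) - 16*sin(2*s))/(8); at s = 0 this is -1/2.

-1/2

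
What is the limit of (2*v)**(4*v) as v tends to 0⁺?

Base → 0⁺ and exponent → 0⁺: a 0^0 form.
Take logs: 4v·ln(2v). This is 0·(−∞); rewriting as ln(2v)/(1/(4v)) and applying L'Hôpital gives 0.
Hence the limit is e^0 = 1.

1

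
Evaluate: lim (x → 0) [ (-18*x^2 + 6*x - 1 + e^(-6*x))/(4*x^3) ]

-9

Direct substitution gives 0/0.
Apply L'Hôpital: lim (-36*x + 6 - 6*e^(-6*x))/(12*x^2), still 0/0.
Apply L'Hôpital: lim (-36 + 36*e^(-6*x))/(24*x), still 0/0.
After 3 applications of L'Hôpital's rule the quotient is (-216*e^(-6*x))/(24); substituting x = 0 gives -9.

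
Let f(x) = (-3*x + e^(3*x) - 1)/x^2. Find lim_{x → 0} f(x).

Direct substitution gives 0/0.
Apply L'Hôpital: lim (3*e^(3*x) - 3)/(2*x), still 0/0.
After 2 applications of L'Hôpital's rule the quotient is (9*e^(3*x))/(2); substituting x = 0 gives 9/2.

9/2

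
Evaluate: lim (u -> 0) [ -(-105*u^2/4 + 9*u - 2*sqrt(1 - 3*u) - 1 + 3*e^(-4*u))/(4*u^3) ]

Substitution gives 0/0; apply L'Hôpital's rule 3 times.
After differentiating numerator and denominator 3 times the quotient is (-192*e^(-4*u) + 81/(4*(1 - 3*u)^(5/2)))/(-24); at u = 0 this is 229/32.

229/32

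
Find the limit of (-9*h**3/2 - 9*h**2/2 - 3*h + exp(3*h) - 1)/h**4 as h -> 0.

27/8

Direct substitution gives 0/0.
Apply L'Hôpital: lim (-27*h^2/2 - 9*h + 3*e^(3*h) - 3)/(4*h^3), still 0/0.
Apply L'Hôpital: lim (-27*h + 9*e^(3*h) - 9)/(12*h^2), still 0/0.
Apply L'Hôpital: lim (27*e^(3*h) - 27)/(24*h), still 0/0.
After 4 applications of L'Hôpital's rule the quotient is (81*e^(3*h))/(24); substituting h = 0 gives 27/8.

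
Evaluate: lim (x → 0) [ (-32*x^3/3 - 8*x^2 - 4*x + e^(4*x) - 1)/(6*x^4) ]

Direct substitution gives 0/0.
Apply L'Hôpital: lim (-32*x^2 - 16*x + 4*e^(4*x) - 4)/(24*x^3), still 0/0.
Apply L'Hôpital: lim (-64*x + 16*e^(4*x) - 16)/(72*x^2), still 0/0.
Apply L'Hôpital: lim (64*e^(4*x) - 64)/(144*x), still 0/0.
After 4 applications of L'Hôpital's rule the quotient is (256*e^(4*x))/(144); substituting x = 0 gives 16/9.

16/9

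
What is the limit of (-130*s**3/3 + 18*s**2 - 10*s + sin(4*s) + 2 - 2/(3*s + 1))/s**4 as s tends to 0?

-162

Substitution gives 0/0 (the numerator vanishes to order 4).
Expand each term to order s^4: the coefficient of s^4 in sin(4s) is 0 and in -2·1/(1 + 3s) is -162.
Lower-order terms cancel with the polynomial part, so the numerator is (-162)·s^4 + o(s^4), and the limit is (-162)/(1) = -162.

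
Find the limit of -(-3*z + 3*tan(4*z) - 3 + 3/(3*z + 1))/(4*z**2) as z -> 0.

-27/4

Substitution gives 0/0 (the numerator vanishes to order 2).
Expand each term to order z^2: the coefficient of z^2 in 3·1/(1 + 3z) is 27 and in 3·tan(4z) is 0.
Lower-order terms cancel with the polynomial part, so the numerator is (27)·z^2 + o(z^2), and the limit is (27)/(-4) = -27/4.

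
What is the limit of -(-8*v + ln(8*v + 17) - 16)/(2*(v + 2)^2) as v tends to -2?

16

Direct substitution gives 0/0.
Apply L'Hôpital: lim (-8 + 8/(8*v + 17))/(-4*v - 8), still 0/0.
After 2 applications of L'Hôpital's rule the quotient is (-64/(8*v + 17)^2)/(-4); substituting v = -2 gives 16.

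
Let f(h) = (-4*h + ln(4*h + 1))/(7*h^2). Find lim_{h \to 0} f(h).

Direct substitution gives 0/0.
Apply L'Hôpital: lim (-4 + 4/(4*h + 1))/(14*h), still 0/0.
After 2 applications of L'Hôpital's rule the quotient is (-16/(4*h + 1)^2)/(14); substituting h = 0 gives -8/7.

-8/7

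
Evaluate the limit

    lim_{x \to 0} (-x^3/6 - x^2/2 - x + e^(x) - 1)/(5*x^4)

1/120

Direct substitution gives 0/0.
Apply L'Hôpital: lim (-x^2/2 - x + e^(x) - 1)/(20*x^3), still 0/0.
Apply L'Hôpital: lim (-x + e^(x) - 1)/(60*x^2), still 0/0.
Apply L'Hôpital: lim (e^(x) - 1)/(120*x), still 0/0.
After 4 applications of L'Hôpital's rule the quotient is (e^(x))/(120); substituting x = 0 gives 1/120.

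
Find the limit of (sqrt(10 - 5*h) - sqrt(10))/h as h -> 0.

A 0/0 form; rationalise with √(10 - 5h) + √10. This collapses the numerator to -5h, leaving -5/(√(10 - 5h) + √10) → -5/(2√10) = -√(10)/4.

-√(10)/4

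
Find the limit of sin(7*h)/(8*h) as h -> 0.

Substitution gives 0/0.
Write it as (7/8)·sin(7h)/(7h); since sin(u)/u → 1, the limit is 7/8.

7/8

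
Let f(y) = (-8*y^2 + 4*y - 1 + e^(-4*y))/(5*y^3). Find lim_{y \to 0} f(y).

Direct substitution gives 0/0.
Apply L'Hôpital: lim (-16*y + 4 - 4*e^(-4*y))/(15*y^2), still 0/0.
Apply L'Hôpital: lim (-16 + 16*e^(-4*y))/(30*y), still 0/0.
After 3 applications of L'Hôpital's rule the quotient is (-64*e^(-4*y))/(30); substituting y = 0 gives -32/15.

-32/15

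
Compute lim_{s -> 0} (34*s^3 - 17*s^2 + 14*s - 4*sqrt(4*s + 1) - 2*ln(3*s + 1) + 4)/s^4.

Substitution gives 0/0 (the numerator vanishes to order 4).
Expand each term to order s^4: the coefficient of s^4 in -2·ln(1 + 3s) is 81/2 and in -4·√(1 + 4s) is 40.
Lower-order terms cancel with the polynomial part, so the numerator is (161/2)·s^4 + o(s^4), and the limit is (161/2)/(1) = 161/2.

161/2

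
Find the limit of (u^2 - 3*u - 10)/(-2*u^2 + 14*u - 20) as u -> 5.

Since u = 5 makes numerator and denominator zero, (u - 5) divides both.
Cancelling it gives (u + 2)/(4 - 2*u); now plug in u = 5 to get -7/6.

-7/6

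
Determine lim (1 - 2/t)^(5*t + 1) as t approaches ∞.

Let L be the limit and take ln: ln L = lim (5t + 1)·ln(1 - 2/t) = lim (5t + 1)·(-2/t + O(1/t²)) = -10.
Hence L = e^(-10).

e^(-10)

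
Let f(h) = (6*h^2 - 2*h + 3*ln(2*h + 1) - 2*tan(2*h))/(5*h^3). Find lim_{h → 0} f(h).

8/15

Substitution gives 0/0; apply L'Hôpital's rule 3 times.
After differentiating numerator and denominator 3 times the quotient is (-64*tan(2*h)^2/cos(2*h)^2 - 32/cos(2*h)^4 + 48/(2*h + 1)^3)/(30); at h = 0 this is 8/15.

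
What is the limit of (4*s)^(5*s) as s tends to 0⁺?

1

Base → 0⁺ and exponent → 0⁺: a 0^0 form.
Take logs: 5s·ln(4s). This is 0·(−∞); rewriting as ln(4s)/(1/(5s)) and applying L'Hôpital gives 0.
Hence the limit is e^0 = 1.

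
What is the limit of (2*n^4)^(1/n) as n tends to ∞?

1

Base → ∞ and exponent → 0: an ∞^0 form.
Take logs: (1/n)·ln(2·n^4) = (ln 2 + 4·ln n)/n → 0.
So the limit is e^0 = 1.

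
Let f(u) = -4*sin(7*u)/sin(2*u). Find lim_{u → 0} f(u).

Substitution gives 0/0.
Divide numerator and denominator by u: sin(7u)/u → 7 and sin(2u)/u → 2, so the limit is -4·7/2 = -14.

-14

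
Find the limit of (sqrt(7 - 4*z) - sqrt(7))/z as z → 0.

A 0/0 form; rationalise with √(7 - 4z) + √7. This collapses the numerator to -4z, leaving -4/(√(7 - 4z) + √7) → -4/(2√7) = -2*√(7)/7.

-2*√(7)/7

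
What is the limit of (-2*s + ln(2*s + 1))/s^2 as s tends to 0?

-2

Direct substitution gives 0/0.
Apply L'Hôpital: lim (-2 + 2/(2*s + 1))/(2*s), still 0/0.
After 2 applications of L'Hôpital's rule the quotient is (-4/(2*s + 1)^2)/(2); substituting s = 0 gives -2.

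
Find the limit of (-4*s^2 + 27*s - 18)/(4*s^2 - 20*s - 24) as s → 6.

-3/4

Since s = 6 makes numerator and denominator zero, (s - 6) divides both.
Cancelling it gives (3 - 4*s)/(4*s + 4); now plug in s = 6 to get -3/4.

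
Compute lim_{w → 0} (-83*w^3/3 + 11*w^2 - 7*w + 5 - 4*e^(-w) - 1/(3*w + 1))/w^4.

-487/6

Substitution gives 0/0; apply L'Hôpital's rule 4 times.
After differentiating numerator and denominator 4 times the quotient is (-4*e^(-w) - 1944/(3*w + 1)^5)/(24); at w = 0 this is -487/6.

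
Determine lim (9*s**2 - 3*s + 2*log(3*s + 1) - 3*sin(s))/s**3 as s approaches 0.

Substitution gives 0/0; apply L'Hôpital's rule 3 times.
After differentiating numerator and denominator 3 times the quotient is (3*cos(s) + 108/(3*s + 1)^3)/(6); at s = 0 this is 37/2.

37/2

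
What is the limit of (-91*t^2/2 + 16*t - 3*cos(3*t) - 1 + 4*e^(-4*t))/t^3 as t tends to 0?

-128/3

Substitution gives 0/0; apply L'Hôpital's rule 3 times.
After differentiating numerator and denominator 3 times the quotient is (-81*sin(3*t) - 256*e^(-4*t))/(6); at t = 0 this is -128/3.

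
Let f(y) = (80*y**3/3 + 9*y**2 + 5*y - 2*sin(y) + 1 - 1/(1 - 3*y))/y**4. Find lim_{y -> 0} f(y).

Substitution gives 0/0; apply L'Hôpital's rule 4 times.
After differentiating numerator and denominator 4 times the quotient is (-2*sin(y) + 1944/(3*y - 1)^5)/(24); at y = 0 this is -81.

-81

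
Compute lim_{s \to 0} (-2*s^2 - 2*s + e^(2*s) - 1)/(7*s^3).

Direct substitution gives 0/0.
Apply L'Hôpital: lim (-4*s + 2*e^(2*s) - 2)/(21*s^2), still 0/0.
Apply L'Hôpital: lim (4*e^(2*s) - 4)/(42*s), still 0/0.
After 3 applications of L'Hôpital's rule the quotient is (8*e^(2*s))/(42); substituting s = 0 gives 4/21.

4/21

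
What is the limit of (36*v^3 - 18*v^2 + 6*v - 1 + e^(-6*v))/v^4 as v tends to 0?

54

Direct substitution gives 0/0.
Apply L'Hôpital: lim (108*v^2 - 36*v + 6 - 6*e^(-6*v))/(4*v^3), still 0/0.
Apply L'Hôpital: lim (216*v - 36 + 36*e^(-6*v))/(12*v^2), still 0/0.
Apply L'Hôpital: lim (216 - 216*e^(-6*v))/(24*v), still 0/0.
After 4 applications of L'Hôpital's rule the quotient is (1296*e^(-6*v))/(24); substituting v = 0 gives 54.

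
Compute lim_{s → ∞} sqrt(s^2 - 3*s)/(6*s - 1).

1/6

For large |s|, √(s^2 - 3*s) ≈ √1·|s| and the denominator ≈ 6s.
Since s → +∞, |s| = s, giving √1/(6) = 1/6.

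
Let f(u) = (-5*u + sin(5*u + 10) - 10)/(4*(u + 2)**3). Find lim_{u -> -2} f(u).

Direct substitution gives 0/0.
Apply L'Hôpital: lim (5*cos(5*u + 10) - 5)/(12*(u + 2)^2), still 0/0.
Apply L'Hôpital: lim (-25*sin(5*u + 10))/(24*u + 48), still 0/0.
After 3 applications of L'Hôpital's rule the quotient is (-125*cos(5*u + 10))/(24); substituting u = -2 gives -125/24.

-125/24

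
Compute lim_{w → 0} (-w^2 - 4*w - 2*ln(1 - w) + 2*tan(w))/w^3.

Substitution gives 0/0; apply L'Hôpital's rule 3 times.
After differentiating numerator and denominator 3 times the quotient is (12*tan(w)^2/cos(w)^2 + 4/cos(w)^2 - 4/(w - 1)^3)/(6); at w = 0 this is 4/3.

4/3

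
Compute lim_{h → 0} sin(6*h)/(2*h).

Substitution gives 0/0.
Write it as (6/2)·sin(6h)/(6h); since sin(u)/u → 1, the limit is 3.

3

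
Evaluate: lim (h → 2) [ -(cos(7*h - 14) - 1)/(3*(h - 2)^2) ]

Direct substitution gives 0/0.
Apply L'Hôpital: lim (-7*sin(7*h - 14))/(12 - 6*h), still 0/0.
After 2 applications of L'Hôpital's rule the quotient is (-49*cos(7*h - 14))/(-6); substituting h = 2 gives 49/6.

49/6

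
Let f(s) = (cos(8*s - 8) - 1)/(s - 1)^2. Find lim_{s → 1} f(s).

Direct substitution gives 0/0.
Apply L'Hôpital: lim (-8*sin(8*s - 8))/(2*s - 2), still 0/0.
After 2 applications of L'Hôpital's rule the quotient is (-64*cos(8*s - 8))/(2); substituting s = 1 gives -32.

-32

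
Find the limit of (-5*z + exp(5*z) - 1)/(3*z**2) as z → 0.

Direct substitution gives 0/0.
Apply L'Hôpital: lim (5*e^(5*z) - 5)/(6*z), still 0/0.
After 2 applications of L'Hôpital's rule the quotient is (25*e^(5*z))/(6); substituting z = 0 gives 25/6.

25/6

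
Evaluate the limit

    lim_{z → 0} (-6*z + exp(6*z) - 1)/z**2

18

Direct substitution gives 0/0.
Apply L'Hôpital: lim (6*e^(6*z) - 6)/(2*z), still 0/0.
After 2 applications of L'Hôpital's rule the quotient is (36*e^(6*z))/(2); substituting z = 0 gives 18.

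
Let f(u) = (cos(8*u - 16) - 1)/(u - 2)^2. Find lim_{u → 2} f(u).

-32

Direct substitution gives 0/0.
Apply L'Hôpital: lim (-8*sin(8*u - 16))/(2*u - 4), still 0/0.
After 2 applications of L'Hôpital's rule the quotient is (-64*cos(8*u - 16))/(2); substituting u = 2 gives -32.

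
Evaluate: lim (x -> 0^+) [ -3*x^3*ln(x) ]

This is a 0·(−∞) form. Rewrite as -3·ln(x) / x^(−3) and apply L'Hôpital:
the derivative quotient is -3·(1/x) / (−3·x^(−4)) = (3/3)·x^3 → 0.

0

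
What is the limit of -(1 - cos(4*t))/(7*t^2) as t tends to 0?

Substitution gives 0/0.
Use (1 − cos u)/u² → 1/2 with u = 4t: the limit is 4²/(2·(-7)) = -8/7.

-8/7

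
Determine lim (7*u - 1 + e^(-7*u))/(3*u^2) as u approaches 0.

49/6

Direct substitution gives 0/0.
Apply L'Hôpital: lim (7 - 7*e^(-7*u))/(6*u), still 0/0.
After 2 applications of L'Hôpital's rule the quotient is (49*e^(-7*u))/(6); substituting u = 0 gives 49/6.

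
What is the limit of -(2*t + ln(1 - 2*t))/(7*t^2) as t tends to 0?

Direct substitution gives 0/0.
Apply L'Hôpital: lim (2 - 2/(1 - 2*t))/(-14*t), still 0/0.
After 2 applications of L'Hôpital's rule the quotient is (-4/(1 - 2*t)^2)/(-14); substituting t = 0 gives 2/7.

2/7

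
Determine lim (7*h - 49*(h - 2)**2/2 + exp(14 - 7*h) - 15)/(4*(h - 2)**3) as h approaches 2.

Direct substitution gives 0/0.
Apply L'Hôpital: lim (-49*h - 7*e^(14 - 7*h) + 105)/(12*(h - 2)^2), still 0/0.
Apply L'Hôpital: lim (49*e^(14 - 7*h) - 49)/(24*h - 48), still 0/0.
After 3 applications of L'Hôpital's rule the quotient is (-343*e^(14 - 7*h))/(24); substituting h = 2 gives -343/24.

-343/24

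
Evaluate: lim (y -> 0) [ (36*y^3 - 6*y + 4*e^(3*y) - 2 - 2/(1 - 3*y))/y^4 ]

-297/2

Substitution gives 0/0 (the numerator vanishes to order 4).
Expand each term to order y^4: the coefficient of y^4 in -2·1/(1 - 3y) is -162 and in 4·e^(3y) is 27/2.
Lower-order terms cancel with the polynomial part, so the numerator is (-297/2)·y^4 + o(y^4), and the limit is (-297/2)/(1) = -297/2.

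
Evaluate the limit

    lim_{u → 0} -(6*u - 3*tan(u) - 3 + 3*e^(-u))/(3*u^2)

-1/2

Substitution gives 0/0 (the numerator vanishes to order 2).
Expand each term to order u^2: the coefficient of u^2 in 3·e^(-u) is 3/2 and in -3·tan(u) is 0.
Lower-order terms cancel with the polynomial part, so the numerator is (3/2)·u^2 + o(u^2), and the limit is (3/2)/(-3) = -1/2.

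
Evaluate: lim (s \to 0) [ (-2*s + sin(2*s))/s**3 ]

-4/3

Direct substitution gives 0/0.
Apply L'Hôpital: lim (2*cos(2*s) - 2)/(3*s^2), still 0/0.
Apply L'Hôpital: lim (-4*sin(2*s))/(6*s), still 0/0.
After 3 applications of L'Hôpital's rule the quotient is (-8*cos(2*s))/(6); substituting s = 0 gives -4/3.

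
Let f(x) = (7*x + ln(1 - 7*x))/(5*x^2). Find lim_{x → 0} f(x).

-49/10

Direct substitution gives 0/0.
Apply L'Hôpital: lim (7 - 7/(1 - 7*x))/(10*x), still 0/0.
After 2 applications of L'Hôpital's rule the quotient is (-49/(1 - 7*x)^2)/(10); substituting x = 0 gives -49/10.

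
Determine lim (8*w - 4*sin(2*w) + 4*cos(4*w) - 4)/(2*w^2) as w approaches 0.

-16

Substitution gives 0/0; apply L'Hôpital's rule 2 times.
After differentiating numerator and denominator 2 times the quotient is (16*sin(2*w) - 64*cos(4*w))/(4); at w = 0 this is -16.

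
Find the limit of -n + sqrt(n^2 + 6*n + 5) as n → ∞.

An ∞ − ∞ form. Rationalising with the conjugate, the difference becomes (6n + 5) / (√(n^2 + 6*n + 5) + n).
For large n the denominator behaves like 2·n, so the quotient tends to 6/2 = 3.

3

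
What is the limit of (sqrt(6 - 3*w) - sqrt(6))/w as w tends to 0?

A 0/0 form; rationalise with √(6 - 3w) + √6. This collapses the numerator to -3w, leaving -3/(√(6 - 3w) + √6) → -3/(2√6) = -√(6)/4.

-√(6)/4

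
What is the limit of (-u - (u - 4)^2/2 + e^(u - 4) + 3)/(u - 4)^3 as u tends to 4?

Direct substitution gives 0/0.
Apply L'Hôpital: lim (-u + e^(u - 4) + 3)/(3*(u - 4)^2), still 0/0.
Apply L'Hôpital: lim (e^(u - 4) - 1)/(6*u - 24), still 0/0.
After 3 applications of L'Hôpital's rule the quotient is (e^(u - 4))/(6); substituting u = 4 gives 1/6.

1/6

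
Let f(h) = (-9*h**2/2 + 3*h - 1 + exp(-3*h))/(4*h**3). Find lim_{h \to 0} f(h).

-9/8

Direct substitution gives 0/0.
Apply L'Hôpital: lim (-9*h + 3 - 3*e^(-3*h))/(12*h^2), still 0/0.
Apply L'Hôpital: lim (-9 + 9*e^(-3*h))/(24*h), still 0/0.
After 3 applications of L'Hôpital's rule the quotient is (-27*e^(-3*h))/(24); substituting h = 0 gives -9/8.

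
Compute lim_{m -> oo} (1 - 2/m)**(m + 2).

Let L be the limit and take ln: ln L = lim (m + 2)·ln(1 - 2/m) = lim (m + 2)·(-2/m + O(1/m²)) = -2.
Hence L = e^(-2).

e^(-2)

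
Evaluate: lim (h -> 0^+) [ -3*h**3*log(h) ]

This is a 0·(−∞) form. Rewrite as -3·ln(h) / h^(−3) and apply L'Hôpital:
the derivative quotient is -3·(1/h) / (−3·h^(−4)) = (3/3)·h^3 → 0.

0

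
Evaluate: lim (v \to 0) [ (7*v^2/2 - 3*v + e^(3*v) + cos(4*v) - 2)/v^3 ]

9/2

Substitution gives 0/0 (the numerator vanishes to order 3).
Expand each term to order v^3: the coefficient of v^3 in cos(4v) is 0 and in e^(3v) is 9/2.
Lower-order terms cancel with the polynomial part, so the numerator is (9/2)·v^3 + o(v^3), and the limit is (9/2)/(1) = 9/2.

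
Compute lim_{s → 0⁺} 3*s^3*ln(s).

0

This is a 0·(−∞) form. Rewrite as 3·ln(s) / s^(−3) and apply L'Hôpital:
the derivative quotient is 3·(1/s) / (−3·s^(−4)) = (-3/3)·s^3 → 0.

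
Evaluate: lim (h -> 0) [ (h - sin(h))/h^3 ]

Direct substitution gives 0/0.
Apply L'Hôpital: lim (1 - cos(h))/(3*h^2), still 0/0.
Apply L'Hôpital: lim (sin(h))/(6*h), still 0/0.
After 3 applications of L'Hôpital's rule the quotient is (cos(h))/(6); substituting h = 0 gives 1/6.

1/6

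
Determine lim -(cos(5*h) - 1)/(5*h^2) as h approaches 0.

Direct substitution gives 0/0.
Apply L'Hôpital: lim (-5*sin(5*h))/(-10*h), still 0/0.
After 2 applications of L'Hôpital's rule the quotient is (-25*cos(5*h))/(-10); substituting h = 0 gives 5/2.

5/2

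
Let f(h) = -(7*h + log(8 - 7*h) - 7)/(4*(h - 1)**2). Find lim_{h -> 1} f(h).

Direct substitution gives 0/0.
Apply L'Hôpital: lim (7 - 7/(8 - 7*h))/(8 - 8*h), still 0/0.
After 2 applications of L'Hôpital's rule the quotient is (-49/(8 - 7*h)^2)/(-8); substituting h = 1 gives 49/8.

49/8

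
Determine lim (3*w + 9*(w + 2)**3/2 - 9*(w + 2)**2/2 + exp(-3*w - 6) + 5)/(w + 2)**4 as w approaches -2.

Direct substitution gives 0/0.
Apply L'Hôpital: lim (-9*w + 27*(w + 2)^2/2 - 3*e^(-3*w - 6) - 15)/(4*(w + 2)^3), still 0/0.
Apply L'Hôpital: lim (27*w + 9*e^(-3*w - 6) + 45)/(12*(w + 2)^2), still 0/0.
Apply L'Hôpital: lim (27 - 27*e^(-3*w - 6))/(24*w + 48), still 0/0.
After 4 applications of L'Hôpital's rule the quotient is (81*e^(-3*w - 6))/(24); substituting w = -2 gives 27/8.

27/8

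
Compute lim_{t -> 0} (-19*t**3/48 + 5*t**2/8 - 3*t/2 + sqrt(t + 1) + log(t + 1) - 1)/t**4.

-37/128

Substitution gives 0/0 (the numerator vanishes to order 4).
Expand each term to order t^4: the coefficient of t^4 in √(1 + t) is -5/128 and in ln(1 + t) is -1/4.
Lower-order terms cancel with the polynomial part, so the numerator is (-37/128)·t^4 + o(t^4), and the limit is (-37/128)/(1) = -37/128.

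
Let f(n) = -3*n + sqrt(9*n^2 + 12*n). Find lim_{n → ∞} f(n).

An ∞ − ∞ form. Rationalising with the conjugate, the difference becomes (12n) / (√(9*n^2 + 12*n) + 3n).
For large n the denominator behaves like 2·3n, so the quotient tends to 12/6 = 2.

2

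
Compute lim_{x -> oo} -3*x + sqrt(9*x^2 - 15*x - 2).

-5/2

An ∞ − ∞ form. Rationalising with the conjugate, the difference becomes (-15x - 2) / (√(9*x^2 - 15*x - 2) + 3x).
For large x the denominator behaves like 2·3x, so the quotient tends to -15/6 = -5/2.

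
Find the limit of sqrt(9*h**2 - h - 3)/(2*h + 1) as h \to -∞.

-3/2

For large |h|, √(9*h^2 - h - 3) ≈ √9·|h| and the denominator ≈ 2h.
Since h → −∞, |h| = −h, giving −√9/(2) = -3/2.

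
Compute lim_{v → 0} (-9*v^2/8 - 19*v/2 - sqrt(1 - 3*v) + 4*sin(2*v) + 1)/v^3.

Substitution gives 0/0 (the numerator vanishes to order 3).
Expand each term to order v^3: the coefficient of v^3 in 4·sin(2v) is -16/3 and in −√(1 - 3v) is 27/16.
Lower-order terms cancel with the polynomial part, so the numerator is (-175/48)·v^3 + o(v^3), and the limit is (-175/48)/(1) = -175/48.

-175/48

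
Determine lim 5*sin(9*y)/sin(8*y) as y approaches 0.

Substitution gives 0/0.
Divide numerator and denominator by y: sin(9y)/y → 9 and sin(8y)/y → 8, so the limit is 5·9/8 = 45/8.

45/8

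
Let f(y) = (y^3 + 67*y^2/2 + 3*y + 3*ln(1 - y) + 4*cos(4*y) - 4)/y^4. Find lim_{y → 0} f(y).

503/12

Substitution gives 0/0 (the numerator vanishes to order 4).
Expand each term to order y^4: the coefficient of y^4 in 3·ln(1 - y) is -3/4 and in 4·cos(4y) is 128/3.
Lower-order terms cancel with the polynomial part, so the numerator is (503/12)·y^4 + o(y^4), and the limit is (503/12)/(1) = 503/12.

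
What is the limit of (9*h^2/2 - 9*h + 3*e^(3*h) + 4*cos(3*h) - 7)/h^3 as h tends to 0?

Substitution gives 0/0; apply L'Hôpital's rule 3 times.
After differentiating numerator and denominator 3 times the quotient is (81*e^(3*h) + 108*sin(3*h))/(6); at h = 0 this is 27/2.

27/2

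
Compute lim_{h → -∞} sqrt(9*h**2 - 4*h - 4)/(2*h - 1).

-3/2

For large |h|, √(9*h^2 - 4*h - 4) ≈ √9·|h| and the denominator ≈ 2h.
Since h → −∞, |h| = −h, giving −√9/(2) = -3/2.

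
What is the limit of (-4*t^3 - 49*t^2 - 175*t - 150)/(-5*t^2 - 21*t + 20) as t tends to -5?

15/29

Since t = -5 makes numerator and denominator zero, (t + 5) divides both.
Cancelling it gives (-4*t^2 - 29*t - 30)/(4 - 5*t); now plug in t = -5 to get 15/29.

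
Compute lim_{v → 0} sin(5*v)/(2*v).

5/2

Substitution gives 0/0.
Write it as (5/2)·sin(5v)/(5v); since sin(u)/u → 1, the limit is 5/2.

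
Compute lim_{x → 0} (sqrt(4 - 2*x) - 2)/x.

Substitution gives 0/0. Multiply numerator and denominator by the conjugate √(4 - 2x) + √4.
The numerator becomes (4 - 2x) − 4 = -2x, so the expression simplifies to -2/(√(4 - 2x) + √4).
Letting x → 0 gives -2/(2√4) = -1/2.

-1/2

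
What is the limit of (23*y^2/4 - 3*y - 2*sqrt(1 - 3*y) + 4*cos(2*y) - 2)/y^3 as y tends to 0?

Substitution gives 0/0 (the numerator vanishes to order 3).
Expand each term to order y^3: the coefficient of y^3 in 4·cos(2y) is 0 and in -2·√(1 - 3y) is 27/8.
Lower-order terms cancel with the polynomial part, so the numerator is (27/8)·y^3 + o(y^3), and the limit is (27/8)/(1) = 27/8.

27/8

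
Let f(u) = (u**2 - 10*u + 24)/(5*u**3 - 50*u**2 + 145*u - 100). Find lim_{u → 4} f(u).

Since u = 4 makes numerator and denominator zero, (u - 4) divides both.
Cancelling it gives (u - 6)/(5*u^2 - 30*u + 25); now plug in u = 4 to get 2/15.

2/15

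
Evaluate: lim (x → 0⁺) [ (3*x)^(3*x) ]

1

Base → 0⁺ and exponent → 0⁺: a 0^0 form.
Take logs: 3x·ln(3x). This is 0·(−∞); rewriting as ln(3x)/(1/(3x)) and applying L'Hôpital gives 0.
Hence the limit is e^0 = 1.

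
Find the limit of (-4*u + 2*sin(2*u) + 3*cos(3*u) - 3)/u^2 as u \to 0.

-27/2

Substitution gives 0/0 (the numerator vanishes to order 2).
Expand each term to order u^2: the coefficient of u^2 in 3·cos(3u) is -27/2 and in 2·sin(2u) is 0.
Lower-order terms cancel with the polynomial part, so the numerator is (-27/2)·u^2 + o(u^2), and the limit is (-27/2)/(1) = -27/2.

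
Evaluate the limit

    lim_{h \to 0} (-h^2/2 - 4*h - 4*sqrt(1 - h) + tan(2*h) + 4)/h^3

35/12

Substitution gives 0/0 (the numerator vanishes to order 3).
Expand each term to order h^3: the coefficient of h^3 in -4·√(1 - h) is 1/4 and in tan(2h) is 8/3.
Lower-order terms cancel with the polynomial part, so the numerator is (35/12)·h^3 + o(h^3), and the limit is (35/12)/(1) = 35/12.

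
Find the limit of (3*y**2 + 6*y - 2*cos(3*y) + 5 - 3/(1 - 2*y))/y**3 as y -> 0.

Substitution gives 0/0; apply L'Hôpital's rule 3 times.
After differentiating numerator and denominator 3 times the quotient is (-54*sin(3*y) - 144/(2*y - 1)^4)/(6); at y = 0 this is -24.

-24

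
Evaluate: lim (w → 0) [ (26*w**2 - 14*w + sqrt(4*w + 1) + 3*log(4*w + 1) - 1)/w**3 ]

68

Substitution gives 0/0 (the numerator vanishes to order 3).
Expand each term to order w^3: the coefficient of w^3 in √(1 + 4w) is 4 and in 3·ln(1 + 4w) is 64.
Lower-order terms cancel with the polynomial part, so the numerator is (68)·w^3 + o(w^3), and the limit is (68)/(1) = 68.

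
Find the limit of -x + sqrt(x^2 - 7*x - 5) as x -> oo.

-7/2

This has the form ∞ − ∞. Multiply and divide by the conjugate √(x^2 - 7*x - 5) + x.
That gives (-7x - 5) / (√(x^2 - 7*x - 5) + x).
Divide numerator and denominator by x: the limit is -7/(2·1) = -7/2.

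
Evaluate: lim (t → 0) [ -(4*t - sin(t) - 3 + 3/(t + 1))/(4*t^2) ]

Substitution gives 0/0 (the numerator vanishes to order 2).
Expand each term to order t^2: the coefficient of t^2 in −sin(t) is 0 and in 3·1/(1 + t) is 3.
Lower-order terms cancel with the polynomial part, so the numerator is (3)·t^2 + o(t^2), and the limit is (3)/(-4) = -3/4.

-3/4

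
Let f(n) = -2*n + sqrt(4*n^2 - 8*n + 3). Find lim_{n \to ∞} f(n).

An ∞ − ∞ form. Rationalising with the conjugate, the difference becomes (-8n + 3) / (√(4*n^2 - 8*n + 3) + 2n).
For large n the denominator behaves like 2·2n, so the quotient tends to -8/4 = -2.

-2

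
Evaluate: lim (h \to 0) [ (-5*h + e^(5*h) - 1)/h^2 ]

25/2

Direct substitution gives 0/0.
Apply L'Hôpital: lim (5*e^(5*h) - 5)/(2*h), still 0/0.
After 2 applications of L'Hôpital's rule the quotient is (25*e^(5*h))/(2); substituting h = 0 gives 25/2.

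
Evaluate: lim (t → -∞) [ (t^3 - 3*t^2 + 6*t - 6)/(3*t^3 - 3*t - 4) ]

1/3

Numerator and denominator both have degree 3.
Dividing every term by t^3, all lower-order terms vanish and the limit is the ratio of leading coefficients, 1/(3) = 1/3.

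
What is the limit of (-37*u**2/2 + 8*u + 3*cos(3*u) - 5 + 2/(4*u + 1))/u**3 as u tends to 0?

Substitution gives 0/0; apply L'Hôpital's rule 3 times.
After differentiating numerator and denominator 3 times the quotient is (81*sin(3*u) - 768/(4*u + 1)^4)/(6); at u = 0 this is -128.

-128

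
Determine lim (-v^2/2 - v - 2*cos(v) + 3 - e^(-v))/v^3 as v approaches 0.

1/6

Substitution gives 0/0; apply L'Hôpital's rule 3 times.
After differentiating numerator and denominator 3 times the quotient is (-2*sin(v) + e^(-v))/(6); at v = 0 this is 1/6.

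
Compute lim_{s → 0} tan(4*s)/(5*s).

Substitution gives 0/0.
Since tan(u)/u → 1 as u → 0, tan(4s)/(4s) → 1 and the limit is 4/5.

4/5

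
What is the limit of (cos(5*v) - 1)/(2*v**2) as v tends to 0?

-25/4

Direct substitution gives 0/0.
Apply L'Hôpital: lim (-5*sin(5*v))/(4*v), still 0/0.
After 2 applications of L'Hôpital's rule the quotient is (-25*cos(5*v))/(4); substituting v = 0 gives -25/4.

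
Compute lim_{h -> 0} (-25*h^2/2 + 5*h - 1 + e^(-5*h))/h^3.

Direct substitution gives 0/0.
Apply L'Hôpital: lim (-25*h + 5 - 5*e^(-5*h))/(3*h^2), still 0/0.
Apply L'Hôpital: lim (-25 + 25*e^(-5*h))/(6*h), still 0/0.
After 3 applications of L'Hôpital's rule the quotient is (-125*e^(-5*h))/(6); substituting h = 0 gives -125/6.

-125/6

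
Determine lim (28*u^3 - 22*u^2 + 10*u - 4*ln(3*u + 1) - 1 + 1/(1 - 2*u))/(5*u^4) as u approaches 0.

Substitution gives 0/0; apply L'Hôpital's rule 4 times.
After differentiating numerator and denominator 4 times the quotient is (1944/(3*u + 1)^4 - 384/(2*u - 1)^5)/(120); at u = 0 this is 97/5.

97/5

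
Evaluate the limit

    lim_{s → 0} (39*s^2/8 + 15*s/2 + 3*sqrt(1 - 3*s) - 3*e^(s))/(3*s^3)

-89/48

Substitution gives 0/0; apply L'Hôpital's rule 3 times.
After differentiating numerator and denominator 3 times the quotient is (-3*e^(s) - 243/(8*(1 - 3*s)^(5/2)))/(18); at s = 0 this is -89/48.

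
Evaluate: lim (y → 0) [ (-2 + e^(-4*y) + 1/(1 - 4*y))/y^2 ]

Substitution gives 0/0; apply L'Hôpital's rule 2 times.
After differentiating numerator and denominator 2 times the quotient is (16*e^(-4*y) - 32/(4*y - 1)^3)/(2); at y = 0 this is 24.

24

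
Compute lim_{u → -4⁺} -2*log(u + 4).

As u → -4⁺, u + 4 → 0⁺ and ln(u + 4) → −∞.
Multiplying by -2 gives ∞.

∞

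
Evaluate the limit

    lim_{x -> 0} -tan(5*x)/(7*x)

Substitution gives 0/0.
Since tan(u)/u → 1 as u → 0, tan(5x)/(5x) → 1 and the limit is 5/(-7) = -5/7.

-5/7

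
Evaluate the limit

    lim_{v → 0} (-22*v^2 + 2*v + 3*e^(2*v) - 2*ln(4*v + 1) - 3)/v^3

-116/3

Substitution gives 0/0; apply L'Hôpital's rule 3 times.
After differentiating numerator and denominator 3 times the quotient is (24*e^(2*v) - 256/(4*v + 1)^3)/(6); at v = 0 this is -116/3.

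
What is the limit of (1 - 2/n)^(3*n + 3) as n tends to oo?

e^(-6)

Let L be the limit and take ln: ln L = lim (3n + 3)·ln(1 - 2/n) = lim (3n + 3)·(-2/n + O(1/n²)) = -6.
Hence L = e^(-6).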